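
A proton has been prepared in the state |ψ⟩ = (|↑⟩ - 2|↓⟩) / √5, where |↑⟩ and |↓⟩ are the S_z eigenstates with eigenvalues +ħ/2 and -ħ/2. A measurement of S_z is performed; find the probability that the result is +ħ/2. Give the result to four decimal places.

0.2000

The +ħ/2 outcome corresponds to |↑⟩. Its amplitude in |ψ⟩ is 1/√5.
P = |1|² / 5 = 1/5.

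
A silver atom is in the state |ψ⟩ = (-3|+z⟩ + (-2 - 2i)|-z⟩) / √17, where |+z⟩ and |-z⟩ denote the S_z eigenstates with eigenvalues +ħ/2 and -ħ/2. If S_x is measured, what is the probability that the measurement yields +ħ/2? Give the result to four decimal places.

|+x⟩ = (|+z⟩ + |-z⟩)/√2, so ⟨+x|ψ⟩ = (-5 - 2i) / (√2·√17).
P = |-5 - 2i|² / 34 = 29/34.

0.8529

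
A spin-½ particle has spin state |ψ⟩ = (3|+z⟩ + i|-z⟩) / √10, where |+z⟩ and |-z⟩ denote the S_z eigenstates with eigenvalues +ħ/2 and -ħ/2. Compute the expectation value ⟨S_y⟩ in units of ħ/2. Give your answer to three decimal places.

0.600

⟨σ_y⟩ = 2 Im(a* b)/(|a|²+|b|²) with a = 3, b = i.
a* b = 3i, so ⟨σ_y⟩ = 6/10.
⟨S_y⟩ = (ħ/2)·⟨σ_y⟩.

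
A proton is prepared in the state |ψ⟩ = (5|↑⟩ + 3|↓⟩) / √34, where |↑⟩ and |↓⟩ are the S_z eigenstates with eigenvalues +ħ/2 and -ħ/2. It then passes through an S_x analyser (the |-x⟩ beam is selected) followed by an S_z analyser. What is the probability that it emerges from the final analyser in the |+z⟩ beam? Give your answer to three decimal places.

First analyser (S_x): P(|-x⟩) = |⟨-x|ψ⟩|² = 4/68.
After stage 1 the state is |-x⟩; P(|+z⟩) = |⟨+z|-x⟩|² = 1/2.
Joint probability = 4/68 × 1/2 = 0.029.

0.029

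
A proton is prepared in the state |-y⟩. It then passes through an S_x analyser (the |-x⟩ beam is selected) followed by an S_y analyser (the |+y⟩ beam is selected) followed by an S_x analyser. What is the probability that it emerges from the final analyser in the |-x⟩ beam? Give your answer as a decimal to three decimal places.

0.125

First analyser (S_x): from |-y⟩, P(|-x⟩) = 1/2.
After stage 1 the state is |-x⟩; P(|+y⟩) = |⟨+y|-x⟩|² = 1/2.
After stage 2 the state is |+y⟩; P(|-x⟩) = |⟨-x|+y⟩|² = 1/2.
Joint probability = 1/2 × 1/2 × 1/2 = 0.125.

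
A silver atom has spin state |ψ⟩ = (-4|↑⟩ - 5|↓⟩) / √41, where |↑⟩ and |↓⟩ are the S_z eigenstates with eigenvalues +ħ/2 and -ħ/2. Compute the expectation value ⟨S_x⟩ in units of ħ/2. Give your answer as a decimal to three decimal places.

0.976

⟨σ_x⟩ = 2 Re(a* b)/(|a|²+|b|²) with a = -4, b = -5.
a* b = 20, so ⟨σ_x⟩ = 40/41.
⟨S_x⟩ = (ħ/2)·⟨σ_x⟩.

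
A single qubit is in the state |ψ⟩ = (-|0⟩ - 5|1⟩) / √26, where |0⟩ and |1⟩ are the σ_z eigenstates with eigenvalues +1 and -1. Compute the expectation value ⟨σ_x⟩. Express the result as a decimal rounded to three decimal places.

0.385

⟨σ_x⟩ = 2 Re(a* b)/(|a|²+|b|²) with a = -1, b = -5.
a* b = 5, so ⟨σ_x⟩ = 10/26.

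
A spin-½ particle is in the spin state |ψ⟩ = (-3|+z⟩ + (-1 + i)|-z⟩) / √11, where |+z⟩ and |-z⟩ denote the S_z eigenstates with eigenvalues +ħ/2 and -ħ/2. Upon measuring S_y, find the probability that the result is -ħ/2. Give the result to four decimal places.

0.7727

|-y⟩ = (|+z⟩ - i|-z⟩)/√2, so ⟨-y|ψ⟩ = (-4 - i) / (√2·√11).
P = |-4 - i|² / 22 = 17/22.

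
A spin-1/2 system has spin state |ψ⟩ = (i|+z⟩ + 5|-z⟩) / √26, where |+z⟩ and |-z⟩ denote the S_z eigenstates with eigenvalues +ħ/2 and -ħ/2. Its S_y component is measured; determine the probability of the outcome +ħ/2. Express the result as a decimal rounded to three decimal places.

0.308

|+y⟩ = (|+z⟩ + i|-z⟩)/√2, so ⟨+y|ψ⟩ = (-4i) / (√2·√26).
P = |-4i|² / 52 = 16/52.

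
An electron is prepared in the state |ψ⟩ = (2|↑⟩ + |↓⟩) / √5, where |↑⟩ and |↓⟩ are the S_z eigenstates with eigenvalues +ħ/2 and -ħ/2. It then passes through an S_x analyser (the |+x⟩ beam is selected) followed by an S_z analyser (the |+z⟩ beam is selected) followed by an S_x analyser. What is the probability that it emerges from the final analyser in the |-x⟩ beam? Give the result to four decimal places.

First analyser (S_x): P(|+x⟩) = |⟨+x|ψ⟩|² = 9/10.
After stage 1 the state is |+x⟩; P(|+z⟩) = |⟨+z|+x⟩|² = 1/2.
After stage 2 the state is |+z⟩; P(|-x⟩) = |⟨-x|+z⟩|² = 1/2.
Joint probability = 9/10 × 1/2 × 1/2 = 0.2250.

0.2250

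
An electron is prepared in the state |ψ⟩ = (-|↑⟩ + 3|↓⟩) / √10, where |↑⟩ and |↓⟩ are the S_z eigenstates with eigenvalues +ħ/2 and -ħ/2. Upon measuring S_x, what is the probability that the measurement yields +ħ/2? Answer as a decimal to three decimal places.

0.200

|+x⟩ = (|↑⟩ + |↓⟩)/√2, so ⟨+x|ψ⟩ = (2) / (√2·√10).
P = |2|² / 20 = 4/20.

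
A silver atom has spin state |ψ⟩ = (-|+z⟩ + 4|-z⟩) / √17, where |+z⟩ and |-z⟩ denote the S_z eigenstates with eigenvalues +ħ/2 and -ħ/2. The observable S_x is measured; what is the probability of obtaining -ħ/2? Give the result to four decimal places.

|-x⟩ = (|+z⟩ - |-z⟩)/√2, so ⟨-x|ψ⟩ = (-5) / (√2·√17).
P = |-5|² / 34 = 25/34.

0.7353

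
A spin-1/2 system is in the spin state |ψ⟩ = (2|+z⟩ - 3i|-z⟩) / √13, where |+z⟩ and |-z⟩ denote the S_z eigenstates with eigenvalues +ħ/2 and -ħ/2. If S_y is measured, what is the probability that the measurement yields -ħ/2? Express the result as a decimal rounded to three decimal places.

|-y⟩ = (|+z⟩ - i|-z⟩)/√2, so ⟨-y|ψ⟩ = (5) / (√2·√13).
P = |5|² / 26 = 25/26.

0.962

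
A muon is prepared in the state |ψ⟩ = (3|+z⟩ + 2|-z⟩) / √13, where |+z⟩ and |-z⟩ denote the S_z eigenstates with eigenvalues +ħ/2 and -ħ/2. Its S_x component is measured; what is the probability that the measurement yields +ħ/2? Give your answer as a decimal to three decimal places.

|+x⟩ = (|+z⟩ + |-z⟩)/√2, so ⟨+x|ψ⟩ = (5) / (√2·√13).
P = |5|² / 26 = 25/26.

0.962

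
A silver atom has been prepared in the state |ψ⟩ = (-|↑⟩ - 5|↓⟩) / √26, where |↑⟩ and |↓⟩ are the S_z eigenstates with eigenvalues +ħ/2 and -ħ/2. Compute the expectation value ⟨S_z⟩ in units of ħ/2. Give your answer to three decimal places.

-0.923

⟨σ_z⟩ = |a|² - |b|² divided by |a|²+|b|², with a, b the |↑⟩, |↓⟩ amplitudes.
= (1 - 25)/26 = -24/26.
⟨S_z⟩ = (ħ/2)·⟨σ_z⟩.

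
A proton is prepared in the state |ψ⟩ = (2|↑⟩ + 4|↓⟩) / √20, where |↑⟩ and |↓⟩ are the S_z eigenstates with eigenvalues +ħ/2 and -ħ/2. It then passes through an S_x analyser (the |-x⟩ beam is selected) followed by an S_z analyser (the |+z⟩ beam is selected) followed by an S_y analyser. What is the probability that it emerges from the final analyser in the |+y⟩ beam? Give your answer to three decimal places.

First analyser (S_x): P(|-x⟩) = |⟨-x|ψ⟩|² = 4/40.
After stage 1 the state is |-x⟩; P(|+z⟩) = |⟨+z|-x⟩|² = 1/2.
After stage 2 the state is |+z⟩; P(|+y⟩) = |⟨+y|+z⟩|² = 1/2.
Joint probability = 4/40 × 1/2 × 1/2 = 0.025.

0.025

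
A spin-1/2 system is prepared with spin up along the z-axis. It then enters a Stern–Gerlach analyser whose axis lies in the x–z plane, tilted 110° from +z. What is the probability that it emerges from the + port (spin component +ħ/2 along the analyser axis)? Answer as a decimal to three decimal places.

0.329

For spin-½, the probability of finding spin-up along an axis at angle θ to the initial spin direction is cos²(θ/2); spin-down is sin²(θ/2).
θ = 110°, so P = cos²(55°) ≈ 0.329.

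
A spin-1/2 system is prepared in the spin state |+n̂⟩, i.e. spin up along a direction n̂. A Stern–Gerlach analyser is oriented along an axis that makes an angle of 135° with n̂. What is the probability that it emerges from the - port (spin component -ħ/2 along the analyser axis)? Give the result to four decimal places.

0.8536

For spin-½, the probability of finding spin-up along an axis at angle θ to the initial spin direction is cos²(θ/2); spin-down is sin²(θ/2).
θ = 135°, so P = sin²(67.5°) ≈ 0.8536.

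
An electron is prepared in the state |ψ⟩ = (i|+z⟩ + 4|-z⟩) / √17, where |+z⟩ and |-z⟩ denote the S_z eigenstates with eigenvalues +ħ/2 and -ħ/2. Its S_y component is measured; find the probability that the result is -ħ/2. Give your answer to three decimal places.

0.735

|-y⟩ = (|+z⟩ - i|-z⟩)/√2, so ⟨-y|ψ⟩ = (5i) / (√2·√17).
P = |5i|² / 34 = 25/34.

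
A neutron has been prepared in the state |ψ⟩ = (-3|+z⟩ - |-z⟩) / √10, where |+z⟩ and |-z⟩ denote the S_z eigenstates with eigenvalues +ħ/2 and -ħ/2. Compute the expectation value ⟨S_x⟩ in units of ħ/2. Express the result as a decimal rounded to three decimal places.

⟨σ_x⟩ = 2 Re(a* b)/(|a|²+|b|²) with a = -3, b = -1.
a* b = 3, so ⟨σ_x⟩ = 6/10.
⟨S_x⟩ = (ħ/2)·⟨σ_x⟩.

0.600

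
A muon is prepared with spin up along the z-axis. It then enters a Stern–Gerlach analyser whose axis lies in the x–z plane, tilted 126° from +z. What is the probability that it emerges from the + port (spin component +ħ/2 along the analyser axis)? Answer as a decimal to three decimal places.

For spin-½, the probability of finding spin-up along an axis at angle θ to the initial spin direction is cos²(θ/2); spin-down is sin²(θ/2).
θ = 126°, so P = cos²(63°) ≈ 0.206.

0.206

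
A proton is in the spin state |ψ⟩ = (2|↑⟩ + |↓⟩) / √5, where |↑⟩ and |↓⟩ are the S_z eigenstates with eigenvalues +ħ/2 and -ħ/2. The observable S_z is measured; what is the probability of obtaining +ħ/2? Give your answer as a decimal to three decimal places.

0.800

The +ħ/2 outcome corresponds to |↑⟩. Its amplitude in |ψ⟩ is 2/√5.
P = |2|² / 5 = 4/5.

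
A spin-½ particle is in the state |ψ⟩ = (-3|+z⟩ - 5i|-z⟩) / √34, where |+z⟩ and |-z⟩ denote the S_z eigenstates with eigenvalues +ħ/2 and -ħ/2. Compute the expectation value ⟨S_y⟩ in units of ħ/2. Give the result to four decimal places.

0.8824

⟨σ_y⟩ = 2 Im(a* b)/(|a|²+|b|²) with a = -3, b = -5i.
a* b = 15i, so ⟨σ_y⟩ = 30/34.
⟨S_y⟩ = (ħ/2)·⟨σ_y⟩.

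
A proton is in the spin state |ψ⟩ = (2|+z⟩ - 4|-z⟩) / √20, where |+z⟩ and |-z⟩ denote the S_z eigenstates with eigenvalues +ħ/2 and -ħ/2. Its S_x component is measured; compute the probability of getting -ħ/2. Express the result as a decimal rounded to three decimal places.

|-x⟩ = (|+z⟩ - |-z⟩)/√2, so ⟨-x|ψ⟩ = (6) / (√2·√20).
P = |6|² / 40 = 36/40.

0.900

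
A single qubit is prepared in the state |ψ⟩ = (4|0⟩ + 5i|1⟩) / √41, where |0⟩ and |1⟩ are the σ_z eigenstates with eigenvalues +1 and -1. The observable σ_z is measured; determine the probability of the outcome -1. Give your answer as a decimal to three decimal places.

The -1 outcome corresponds to |1⟩. Its amplitude in |ψ⟩ is 5i/√41.
P = |5i|² / 41 = 25/41.

0.610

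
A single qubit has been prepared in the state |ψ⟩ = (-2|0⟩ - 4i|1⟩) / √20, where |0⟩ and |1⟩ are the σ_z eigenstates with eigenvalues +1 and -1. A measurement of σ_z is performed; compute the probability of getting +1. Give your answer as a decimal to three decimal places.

0.200

The +1 outcome corresponds to |0⟩. Its amplitude in |ψ⟩ is -2/√20.
P = |-2|² / 20 = 4/20.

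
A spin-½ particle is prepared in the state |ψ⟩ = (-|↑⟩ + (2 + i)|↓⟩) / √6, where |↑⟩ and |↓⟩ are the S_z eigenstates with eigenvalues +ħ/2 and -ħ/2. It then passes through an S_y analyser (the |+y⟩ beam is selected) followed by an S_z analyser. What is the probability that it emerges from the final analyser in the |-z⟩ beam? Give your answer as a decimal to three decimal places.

First analyser (S_y): P(|+y⟩) = |⟨+y|ψ⟩|² = 4/12.
After stage 1 the state is |+y⟩; P(|-z⟩) = |⟨-z|+y⟩|² = 1/2.
Joint probability = 4/12 × 1/2 = 0.167.

0.167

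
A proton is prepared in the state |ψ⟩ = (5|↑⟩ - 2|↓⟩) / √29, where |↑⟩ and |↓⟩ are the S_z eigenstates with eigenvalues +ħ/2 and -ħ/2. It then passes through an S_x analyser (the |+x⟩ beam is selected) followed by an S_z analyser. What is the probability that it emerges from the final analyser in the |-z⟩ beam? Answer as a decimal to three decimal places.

0.078

First analyser (S_x): P(|+x⟩) = |⟨+x|ψ⟩|² = 9/58.
After stage 1 the state is |+x⟩; P(|-z⟩) = |⟨-z|+x⟩|² = 1/2.
Joint probability = 9/58 × 1/2 = 0.078.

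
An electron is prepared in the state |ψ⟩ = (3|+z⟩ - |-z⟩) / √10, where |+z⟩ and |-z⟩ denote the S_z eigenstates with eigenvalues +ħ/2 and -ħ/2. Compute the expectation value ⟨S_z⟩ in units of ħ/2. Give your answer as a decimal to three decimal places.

⟨σ_z⟩ = |a|² - |b|² divided by |a|²+|b|², with a, b the |+z⟩, |-z⟩ amplitudes.
= (9 - 1)/10 = 8/10.
⟨S_z⟩ = (ħ/2)·⟨σ_z⟩.

0.800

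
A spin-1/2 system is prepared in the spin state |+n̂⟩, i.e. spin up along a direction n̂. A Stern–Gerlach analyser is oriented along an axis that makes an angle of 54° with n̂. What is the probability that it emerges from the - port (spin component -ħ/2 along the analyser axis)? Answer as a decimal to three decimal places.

0.206

For spin-½, the probability of finding spin-up along an axis at angle θ to the initial spin direction is cos²(θ/2); spin-down is sin²(θ/2).
θ = 54°, so P = sin²(27°) ≈ 0.206.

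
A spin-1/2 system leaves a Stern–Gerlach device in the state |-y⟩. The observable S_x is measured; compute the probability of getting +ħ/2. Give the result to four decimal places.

0.5000

In the S_z basis, |-y⟩ = (|↑⟩ - i|↓⟩)/√2 and |+x⟩ = (|↑⟩ + |↓⟩)/√2.
|⟨+x|-y⟩|² = 1/2.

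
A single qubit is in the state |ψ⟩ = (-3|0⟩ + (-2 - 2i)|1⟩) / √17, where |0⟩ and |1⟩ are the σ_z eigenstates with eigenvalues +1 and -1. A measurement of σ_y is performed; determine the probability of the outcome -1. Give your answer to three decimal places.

0.147

|-y⟩ = (|0⟩ - i|1⟩)/√2, so ⟨-y|ψ⟩ = (-1 - 2i) / (√2·√17).
P = |-1 - 2i|² / 34 = 5/34.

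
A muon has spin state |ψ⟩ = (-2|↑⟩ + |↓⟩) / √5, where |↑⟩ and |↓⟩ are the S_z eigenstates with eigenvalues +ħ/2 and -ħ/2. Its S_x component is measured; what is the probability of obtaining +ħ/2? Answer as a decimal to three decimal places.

0.100

|+x⟩ = (|↑⟩ + |↓⟩)/√2, so ⟨+x|ψ⟩ = (-1) / (√2·√5).
P = |-1|² / 10 = 1/10.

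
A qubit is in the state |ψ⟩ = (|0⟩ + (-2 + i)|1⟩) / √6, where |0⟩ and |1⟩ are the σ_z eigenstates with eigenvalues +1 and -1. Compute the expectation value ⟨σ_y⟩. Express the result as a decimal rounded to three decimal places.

0.333

⟨σ_y⟩ = 2 Im(a* b)/(|a|²+|b|²) with a = 1, b = (-2 + i).
a* b = (-2 + i), so ⟨σ_y⟩ = 2/6.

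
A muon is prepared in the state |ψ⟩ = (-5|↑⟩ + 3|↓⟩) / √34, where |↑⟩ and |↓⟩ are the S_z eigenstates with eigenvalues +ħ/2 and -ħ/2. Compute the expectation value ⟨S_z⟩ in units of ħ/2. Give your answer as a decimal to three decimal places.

⟨σ_z⟩ = |a|² - |b|² divided by |a|²+|b|², with a, b the |↑⟩, |↓⟩ amplitudes.
= (25 - 9)/34 = 16/34.
⟨S_z⟩ = (ħ/2)·⟨σ_z⟩.

0.471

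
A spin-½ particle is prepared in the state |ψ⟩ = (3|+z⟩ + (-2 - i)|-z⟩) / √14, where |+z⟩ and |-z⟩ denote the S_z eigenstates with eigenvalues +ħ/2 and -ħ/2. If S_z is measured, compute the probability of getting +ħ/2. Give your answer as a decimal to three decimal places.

0.643

The +ħ/2 outcome corresponds to |+z⟩. Its amplitude in |ψ⟩ is 3/√14.
P = |3|² / 14 = 9/14.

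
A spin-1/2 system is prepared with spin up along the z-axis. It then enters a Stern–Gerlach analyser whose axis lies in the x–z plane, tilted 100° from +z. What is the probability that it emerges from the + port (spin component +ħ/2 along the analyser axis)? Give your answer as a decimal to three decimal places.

0.413

For spin-½, the probability of finding spin-up along an axis at angle θ to the initial spin direction is cos²(θ/2); spin-down is sin²(θ/2).
θ = 100°, so P = cos²(50°) ≈ 0.413.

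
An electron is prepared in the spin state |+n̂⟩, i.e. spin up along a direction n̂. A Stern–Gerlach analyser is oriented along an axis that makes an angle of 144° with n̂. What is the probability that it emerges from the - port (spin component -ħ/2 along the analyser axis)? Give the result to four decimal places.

0.9045

For spin-½, the probability of finding spin-up along an axis at angle θ to the initial spin direction is cos²(θ/2); spin-down is sin²(θ/2).
θ = 144°, so P = sin²(72°) ≈ 0.9045.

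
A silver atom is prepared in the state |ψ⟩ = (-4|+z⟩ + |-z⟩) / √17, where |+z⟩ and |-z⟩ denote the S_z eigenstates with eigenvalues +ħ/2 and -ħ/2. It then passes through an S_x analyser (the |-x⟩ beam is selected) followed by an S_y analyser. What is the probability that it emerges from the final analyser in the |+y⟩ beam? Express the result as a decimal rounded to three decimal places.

0.368

First analyser (S_x): P(|-x⟩) = |⟨-x|ψ⟩|² = 25/34.
After stage 1 the state is |-x⟩; P(|+y⟩) = |⟨+y|-x⟩|² = 1/2.
Joint probability = 25/34 × 1/2 = 0.368.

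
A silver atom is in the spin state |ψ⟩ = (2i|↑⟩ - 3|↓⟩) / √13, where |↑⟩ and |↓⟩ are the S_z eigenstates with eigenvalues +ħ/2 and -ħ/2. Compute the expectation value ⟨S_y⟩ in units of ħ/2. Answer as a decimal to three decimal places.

⟨σ_y⟩ = 2 Im(a* b)/(|a|²+|b|²) with a = 2i, b = -3.
a* b = 6i, so ⟨σ_y⟩ = 12/13.
⟨S_y⟩ = (ħ/2)·⟨σ_y⟩.

0.923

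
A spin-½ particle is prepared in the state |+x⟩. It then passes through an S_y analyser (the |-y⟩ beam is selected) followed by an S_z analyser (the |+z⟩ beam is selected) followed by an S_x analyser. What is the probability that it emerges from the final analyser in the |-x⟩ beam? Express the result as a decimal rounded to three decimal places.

First analyser (S_y): from |+x⟩, P(|-y⟩) = 1/2.
After stage 1 the state is |-y⟩; P(|+z⟩) = |⟨+z|-y⟩|² = 1/2.
After stage 2 the state is |+z⟩; P(|-x⟩) = |⟨-x|+z⟩|² = 1/2.
Joint probability = 1/2 × 1/2 × 1/2 = 0.125.

0.125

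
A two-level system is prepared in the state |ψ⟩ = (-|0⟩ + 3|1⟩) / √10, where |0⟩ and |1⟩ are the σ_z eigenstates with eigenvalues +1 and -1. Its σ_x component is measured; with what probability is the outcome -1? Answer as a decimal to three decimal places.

0.800

|-x⟩ = (|0⟩ - |1⟩)/√2, so ⟨-x|ψ⟩ = (-4) / (√2·√10).
P = |-4|² / 20 = 16/20.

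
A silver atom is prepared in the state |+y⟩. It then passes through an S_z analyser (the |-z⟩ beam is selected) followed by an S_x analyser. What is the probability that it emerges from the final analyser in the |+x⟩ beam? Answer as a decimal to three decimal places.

0.250

First analyser (S_z): from |+y⟩, P(|-z⟩) = 1/2.
After stage 1 the state is |-z⟩; P(|+x⟩) = |⟨+x|-z⟩|² = 1/2.
Joint probability = 1/2 × 1/2 = 0.250.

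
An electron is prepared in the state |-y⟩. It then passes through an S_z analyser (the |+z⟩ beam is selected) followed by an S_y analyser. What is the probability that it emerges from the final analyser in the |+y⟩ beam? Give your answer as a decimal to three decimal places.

First analyser (S_z): from |-y⟩, P(|+z⟩) = 1/2.
After stage 1 the state is |+z⟩; P(|+y⟩) = |⟨+y|+z⟩|² = 1/2.
Joint probability = 1/2 × 1/2 = 0.250.

0.250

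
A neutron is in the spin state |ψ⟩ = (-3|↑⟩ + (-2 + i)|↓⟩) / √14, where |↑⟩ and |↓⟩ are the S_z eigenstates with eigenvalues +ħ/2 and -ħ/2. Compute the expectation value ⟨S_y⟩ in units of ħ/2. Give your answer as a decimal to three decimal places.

⟨σ_y⟩ = 2 Im(a* b)/(|a|²+|b|²) with a = -3, b = (-2 + i).
a* b = (6 - 3i), so ⟨σ_y⟩ = -6/14.
⟨S_y⟩ = (ħ/2)·⟨σ_y⟩.

-0.429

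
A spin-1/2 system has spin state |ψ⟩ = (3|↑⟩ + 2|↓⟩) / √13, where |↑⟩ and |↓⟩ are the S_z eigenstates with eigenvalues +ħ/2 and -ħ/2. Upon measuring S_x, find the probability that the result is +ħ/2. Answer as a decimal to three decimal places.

0.962

|+x⟩ = (|↑⟩ + |↓⟩)/√2, so ⟨+x|ψ⟩ = (5) / (√2·√13).
P = |5|² / 26 = 25/26.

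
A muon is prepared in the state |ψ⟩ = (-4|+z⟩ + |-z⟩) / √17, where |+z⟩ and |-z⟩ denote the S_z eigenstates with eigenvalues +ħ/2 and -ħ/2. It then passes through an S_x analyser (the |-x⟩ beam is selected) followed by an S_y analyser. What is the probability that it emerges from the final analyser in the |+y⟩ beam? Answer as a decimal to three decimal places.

First analyser (S_x): P(|-x⟩) = |⟨-x|ψ⟩|² = 25/34.
After stage 1 the state is |-x⟩; P(|+y⟩) = |⟨+y|-x⟩|² = 1/2.
Joint probability = 25/34 × 1/2 = 0.368.

0.368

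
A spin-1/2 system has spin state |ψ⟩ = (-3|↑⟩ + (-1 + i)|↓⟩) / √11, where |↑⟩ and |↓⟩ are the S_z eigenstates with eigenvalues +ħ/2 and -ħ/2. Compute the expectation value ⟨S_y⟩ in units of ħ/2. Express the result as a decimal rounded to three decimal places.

⟨σ_y⟩ = 2 Im(a* b)/(|a|²+|b|²) with a = -3, b = (-1 + i).
a* b = (3 - 3i), so ⟨σ_y⟩ = -6/11.
⟨S_y⟩ = (ħ/2)·⟨σ_y⟩.

-0.545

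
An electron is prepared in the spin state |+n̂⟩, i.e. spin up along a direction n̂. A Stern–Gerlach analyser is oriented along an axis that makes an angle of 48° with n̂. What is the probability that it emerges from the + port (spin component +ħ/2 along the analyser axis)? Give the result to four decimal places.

For spin-½, the probability of finding spin-up along an axis at angle θ to the initial spin direction is cos²(θ/2); spin-down is sin²(θ/2).
θ = 48°, so P = cos²(24°) ≈ 0.8346.

0.8346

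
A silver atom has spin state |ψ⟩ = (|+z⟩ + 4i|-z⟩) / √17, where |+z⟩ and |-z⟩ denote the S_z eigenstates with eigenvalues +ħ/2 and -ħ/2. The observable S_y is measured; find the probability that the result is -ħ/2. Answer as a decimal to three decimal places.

0.265

|-y⟩ = (|+z⟩ - i|-z⟩)/√2, so ⟨-y|ψ⟩ = (-3) / (√2·√17).
P = |-3|² / 34 = 9/34.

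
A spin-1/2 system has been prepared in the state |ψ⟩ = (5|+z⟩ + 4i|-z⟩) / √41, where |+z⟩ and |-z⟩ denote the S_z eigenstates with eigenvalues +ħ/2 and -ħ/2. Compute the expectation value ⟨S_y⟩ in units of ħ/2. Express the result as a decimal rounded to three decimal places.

0.976

⟨σ_y⟩ = 2 Im(a* b)/(|a|²+|b|²) with a = 5, b = 4i.
a* b = 20i, so ⟨σ_y⟩ = 40/41.
⟨S_y⟩ = (ħ/2)·⟨σ_y⟩.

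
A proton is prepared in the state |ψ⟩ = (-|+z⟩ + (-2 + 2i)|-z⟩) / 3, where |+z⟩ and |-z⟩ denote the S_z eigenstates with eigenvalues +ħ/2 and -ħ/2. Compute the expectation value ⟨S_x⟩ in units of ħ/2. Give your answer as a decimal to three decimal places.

⟨σ_x⟩ = 2 Re(a* b)/(|a|²+|b|²) with a = -1, b = (-2 + 2i).
a* b = (2 - 2i), so ⟨σ_x⟩ = 4/9.
⟨S_x⟩ = (ħ/2)·⟨σ_x⟩.

0.444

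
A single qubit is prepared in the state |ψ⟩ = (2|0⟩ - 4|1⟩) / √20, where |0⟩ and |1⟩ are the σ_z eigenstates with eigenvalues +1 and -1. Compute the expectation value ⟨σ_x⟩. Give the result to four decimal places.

⟨σ_x⟩ = 2 Re(a* b)/(|a|²+|b|²) with a = 2, b = -4.
a* b = -8, so ⟨σ_x⟩ = -16/20.

-0.8000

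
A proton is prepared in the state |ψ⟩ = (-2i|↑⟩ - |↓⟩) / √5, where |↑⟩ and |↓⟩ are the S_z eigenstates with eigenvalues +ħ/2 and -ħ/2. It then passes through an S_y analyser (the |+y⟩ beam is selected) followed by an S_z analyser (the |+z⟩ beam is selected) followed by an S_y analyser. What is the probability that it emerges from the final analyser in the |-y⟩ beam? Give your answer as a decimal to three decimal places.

0.025

First analyser (S_y): P(|+y⟩) = |⟨+y|ψ⟩|² = 1/10.
After stage 1 the state is |+y⟩; P(|+z⟩) = |⟨+z|+y⟩|² = 1/2.
After stage 2 the state is |+z⟩; P(|-y⟩) = |⟨-y|+z⟩|² = 1/2.
Joint probability = 1/10 × 1/2 × 1/2 = 0.025.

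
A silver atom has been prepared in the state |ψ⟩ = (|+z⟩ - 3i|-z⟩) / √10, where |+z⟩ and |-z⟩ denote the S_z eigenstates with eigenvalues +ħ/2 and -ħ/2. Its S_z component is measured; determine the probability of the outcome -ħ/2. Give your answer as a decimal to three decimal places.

0.900

The -ħ/2 outcome corresponds to |-z⟩. Its amplitude in |ψ⟩ is -3i/√10.
P = |-3i|² / 10 = 9/10.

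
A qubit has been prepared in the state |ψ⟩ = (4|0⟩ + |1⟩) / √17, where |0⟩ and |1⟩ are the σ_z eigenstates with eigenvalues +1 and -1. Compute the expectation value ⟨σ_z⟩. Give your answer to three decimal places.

0.882

⟨σ_z⟩ = |a|² - |b|² divided by |a|²+|b|², with a, b the |0⟩, |1⟩ amplitudes.
= (16 - 1)/17 = 15/17.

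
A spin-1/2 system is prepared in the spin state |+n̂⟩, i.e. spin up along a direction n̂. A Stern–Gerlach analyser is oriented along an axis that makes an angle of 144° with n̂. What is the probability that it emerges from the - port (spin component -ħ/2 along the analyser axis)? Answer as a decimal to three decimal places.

For spin-½, the probability of finding spin-up along an axis at angle θ to the initial spin direction is cos²(θ/2); spin-down is sin²(θ/2).
θ = 144°, so P = sin²(72°) ≈ 0.905.

0.905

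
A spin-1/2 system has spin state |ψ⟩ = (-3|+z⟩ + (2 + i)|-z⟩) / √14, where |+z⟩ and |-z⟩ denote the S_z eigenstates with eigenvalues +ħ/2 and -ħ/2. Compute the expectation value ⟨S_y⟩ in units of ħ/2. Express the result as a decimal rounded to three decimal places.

-0.429

⟨σ_y⟩ = 2 Im(a* b)/(|a|²+|b|²) with a = -3, b = (2 + i).
a* b = (-6 - 3i), so ⟨σ_y⟩ = -6/14.
⟨S_y⟩ = (ħ/2)·⟨σ_y⟩.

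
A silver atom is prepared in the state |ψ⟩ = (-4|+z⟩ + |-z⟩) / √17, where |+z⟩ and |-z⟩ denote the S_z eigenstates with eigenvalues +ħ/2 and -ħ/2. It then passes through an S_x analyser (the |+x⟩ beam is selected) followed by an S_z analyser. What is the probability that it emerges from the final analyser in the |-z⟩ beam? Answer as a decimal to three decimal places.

First analyser (S_x): P(|+x⟩) = |⟨+x|ψ⟩|² = 9/34.
After stage 1 the state is |+x⟩; P(|-z⟩) = |⟨-z|+x⟩|² = 1/2.
Joint probability = 9/34 × 1/2 = 0.132.

0.132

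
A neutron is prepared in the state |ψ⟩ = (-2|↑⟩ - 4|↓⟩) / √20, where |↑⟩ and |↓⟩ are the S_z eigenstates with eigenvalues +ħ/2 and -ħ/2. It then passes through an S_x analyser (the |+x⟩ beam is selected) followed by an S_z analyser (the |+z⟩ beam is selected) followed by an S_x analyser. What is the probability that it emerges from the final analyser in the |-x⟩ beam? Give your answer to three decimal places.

First analyser (S_x): P(|+x⟩) = |⟨+x|ψ⟩|² = 36/40.
After stage 1 the state is |+x⟩; P(|+z⟩) = |⟨+z|+x⟩|² = 1/2.
After stage 2 the state is |+z⟩; P(|-x⟩) = |⟨-x|+z⟩|² = 1/2.
Joint probability = 36/40 × 1/2 × 1/2 = 0.225.

0.225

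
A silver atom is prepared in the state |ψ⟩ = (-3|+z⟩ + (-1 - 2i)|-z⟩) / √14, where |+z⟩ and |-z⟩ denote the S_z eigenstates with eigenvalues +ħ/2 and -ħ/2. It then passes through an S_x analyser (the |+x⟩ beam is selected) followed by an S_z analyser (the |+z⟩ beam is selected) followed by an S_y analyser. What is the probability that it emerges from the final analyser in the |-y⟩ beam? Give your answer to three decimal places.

First analyser (S_x): P(|+x⟩) = |⟨+x|ψ⟩|² = 20/28.
After stage 1 the state is |+x⟩; P(|+z⟩) = |⟨+z|+x⟩|² = 1/2.
After stage 2 the state is |+z⟩; P(|-y⟩) = |⟨-y|+z⟩|² = 1/2.
Joint probability = 20/28 × 1/2 × 1/2 = 0.179.

0.179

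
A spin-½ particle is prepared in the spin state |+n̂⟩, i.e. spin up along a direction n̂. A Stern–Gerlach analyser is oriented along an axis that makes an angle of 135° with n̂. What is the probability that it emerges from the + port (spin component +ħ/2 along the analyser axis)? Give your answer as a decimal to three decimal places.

0.146

For spin-½, the probability of finding spin-up along an axis at angle θ to the initial spin direction is cos²(θ/2); spin-down is sin²(θ/2).
θ = 135°, so P = cos²(67.5°) ≈ 0.146.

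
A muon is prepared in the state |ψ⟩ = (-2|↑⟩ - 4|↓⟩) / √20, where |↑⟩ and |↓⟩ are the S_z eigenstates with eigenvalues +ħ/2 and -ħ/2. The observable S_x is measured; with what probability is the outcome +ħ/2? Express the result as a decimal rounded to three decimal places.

|+x⟩ = (|↑⟩ + |↓⟩)/√2, so ⟨+x|ψ⟩ = (-6) / (√2·√20).
P = |-6|² / 40 = 36/40.

0.900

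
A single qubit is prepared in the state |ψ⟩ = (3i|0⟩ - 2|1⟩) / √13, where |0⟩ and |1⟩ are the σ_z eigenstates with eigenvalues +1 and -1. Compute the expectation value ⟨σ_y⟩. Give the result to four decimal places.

0.9231

⟨σ_y⟩ = 2 Im(a* b)/(|a|²+|b|²) with a = 3i, b = -2.
a* b = 6i, so ⟨σ_y⟩ = 12/13.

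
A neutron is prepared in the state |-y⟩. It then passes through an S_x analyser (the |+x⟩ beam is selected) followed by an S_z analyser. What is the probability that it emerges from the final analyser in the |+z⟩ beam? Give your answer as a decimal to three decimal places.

First analyser (S_x): from |-y⟩, P(|+x⟩) = 1/2.
After stage 1 the state is |+x⟩; P(|+z⟩) = |⟨+z|+x⟩|² = 1/2.
Joint probability = 1/2 × 1/2 = 0.250.

0.250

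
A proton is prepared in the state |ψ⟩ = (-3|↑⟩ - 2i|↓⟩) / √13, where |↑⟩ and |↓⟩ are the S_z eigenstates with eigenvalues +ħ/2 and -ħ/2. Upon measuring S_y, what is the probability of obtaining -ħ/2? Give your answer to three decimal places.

|-y⟩ = (|↑⟩ - i|↓⟩)/√2, so ⟨-y|ψ⟩ = (-1) / (√2·√13).
P = |-1|² / 26 = 1/26.

0.038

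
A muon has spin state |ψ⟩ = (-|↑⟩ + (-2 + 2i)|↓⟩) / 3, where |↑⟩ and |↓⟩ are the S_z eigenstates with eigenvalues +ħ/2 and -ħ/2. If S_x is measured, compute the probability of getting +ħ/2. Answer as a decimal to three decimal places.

0.722

|+x⟩ = (|↑⟩ + |↓⟩)/√2, so ⟨+x|ψ⟩ = (-3 + 2i) / (√2·3).
P = |-3 + 2i|² / 18 = 13/18.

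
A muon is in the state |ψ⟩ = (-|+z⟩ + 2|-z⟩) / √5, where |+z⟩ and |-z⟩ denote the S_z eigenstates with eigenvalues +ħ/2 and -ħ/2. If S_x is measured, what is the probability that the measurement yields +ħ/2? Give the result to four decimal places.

0.1000

|+x⟩ = (|+z⟩ + |-z⟩)/√2, so ⟨+x|ψ⟩ = (1) / (√2·√5).
P = |1|² / 10 = 1/10.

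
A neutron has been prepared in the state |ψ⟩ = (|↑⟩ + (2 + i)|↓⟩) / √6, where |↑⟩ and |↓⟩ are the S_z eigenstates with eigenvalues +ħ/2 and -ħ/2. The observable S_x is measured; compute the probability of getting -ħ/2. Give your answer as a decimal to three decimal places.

|-x⟩ = (|↑⟩ - |↓⟩)/√2, so ⟨-x|ψ⟩ = (-1 - i) / (√2·√6).
P = |-1 - i|² / 12 = 2/12.

0.167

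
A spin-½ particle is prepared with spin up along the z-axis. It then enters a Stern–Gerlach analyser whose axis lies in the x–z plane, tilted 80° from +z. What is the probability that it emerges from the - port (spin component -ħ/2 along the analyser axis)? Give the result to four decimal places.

0.4132

For spin-½, the probability of finding spin-up along an axis at angle θ to the initial spin direction is cos²(θ/2); spin-down is sin²(θ/2).
θ = 80°, so P = sin²(40°) ≈ 0.4132.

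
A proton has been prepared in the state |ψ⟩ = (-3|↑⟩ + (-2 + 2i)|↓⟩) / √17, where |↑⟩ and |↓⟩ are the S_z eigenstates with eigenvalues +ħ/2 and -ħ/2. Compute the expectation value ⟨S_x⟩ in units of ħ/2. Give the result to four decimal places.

0.7059

⟨σ_x⟩ = 2 Re(a* b)/(|a|²+|b|²) with a = -3, b = (-2 + 2i).
a* b = (6 - 6i), so ⟨σ_x⟩ = 12/17.
⟨S_x⟩ = (ħ/2)·⟨σ_x⟩.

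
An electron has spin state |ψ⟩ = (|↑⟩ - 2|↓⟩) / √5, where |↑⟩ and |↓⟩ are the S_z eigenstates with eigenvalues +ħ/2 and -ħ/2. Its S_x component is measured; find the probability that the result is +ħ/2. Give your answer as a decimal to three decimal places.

0.100

|+x⟩ = (|↑⟩ + |↓⟩)/√2, so ⟨+x|ψ⟩ = (-1) / (√2·√5).
P = |-1|² / 10 = 1/10.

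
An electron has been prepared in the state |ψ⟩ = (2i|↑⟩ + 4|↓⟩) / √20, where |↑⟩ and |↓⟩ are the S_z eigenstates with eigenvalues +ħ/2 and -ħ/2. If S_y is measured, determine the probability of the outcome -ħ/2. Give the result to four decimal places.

|-y⟩ = (|↑⟩ - i|↓⟩)/√2, so ⟨-y|ψ⟩ = (6i) / (√2·√20).
P = |6i|² / 40 = 36/40.

0.9000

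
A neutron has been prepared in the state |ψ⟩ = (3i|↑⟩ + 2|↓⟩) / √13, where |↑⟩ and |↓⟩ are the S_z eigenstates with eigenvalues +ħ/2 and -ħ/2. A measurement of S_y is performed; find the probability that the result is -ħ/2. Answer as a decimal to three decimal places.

|-y⟩ = (|↑⟩ - i|↓⟩)/√2, so ⟨-y|ψ⟩ = (5i) / (√2·√13).
P = |5i|² / 26 = 25/26.

0.962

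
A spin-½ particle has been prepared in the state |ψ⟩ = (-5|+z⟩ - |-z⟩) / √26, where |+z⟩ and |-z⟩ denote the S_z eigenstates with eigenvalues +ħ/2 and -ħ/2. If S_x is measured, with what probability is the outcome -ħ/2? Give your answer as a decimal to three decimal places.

|-x⟩ = (|+z⟩ - |-z⟩)/√2, so ⟨-x|ψ⟩ = (-4) / (√2·√26).
P = |-4|² / 52 = 16/52.

0.308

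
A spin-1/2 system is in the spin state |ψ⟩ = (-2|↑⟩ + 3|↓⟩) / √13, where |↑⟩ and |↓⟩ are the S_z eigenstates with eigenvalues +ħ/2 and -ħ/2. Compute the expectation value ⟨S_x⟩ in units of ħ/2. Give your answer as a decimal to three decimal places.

⟨σ_x⟩ = 2 Re(a* b)/(|a|²+|b|²) with a = -2, b = 3.
a* b = -6, so ⟨σ_x⟩ = -12/13.
⟨S_x⟩ = (ħ/2)·⟨σ_x⟩.

-0.923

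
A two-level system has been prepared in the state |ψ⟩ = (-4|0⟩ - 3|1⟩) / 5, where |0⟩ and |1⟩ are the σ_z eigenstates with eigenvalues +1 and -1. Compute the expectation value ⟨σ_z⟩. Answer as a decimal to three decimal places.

⟨σ_z⟩ = |a|² - |b|² divided by |a|²+|b|², with a, b the |0⟩, |1⟩ amplitudes.
= (16 - 9)/25 = 7/25.

0.280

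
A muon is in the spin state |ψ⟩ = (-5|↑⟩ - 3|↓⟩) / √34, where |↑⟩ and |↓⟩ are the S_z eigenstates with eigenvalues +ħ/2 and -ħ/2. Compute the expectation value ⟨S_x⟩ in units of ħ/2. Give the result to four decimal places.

0.8824

⟨σ_x⟩ = 2 Re(a* b)/(|a|²+|b|²) with a = -5, b = -3.
a* b = 15, so ⟨σ_x⟩ = 30/34.
⟨S_x⟩ = (ħ/2)·⟨σ_x⟩.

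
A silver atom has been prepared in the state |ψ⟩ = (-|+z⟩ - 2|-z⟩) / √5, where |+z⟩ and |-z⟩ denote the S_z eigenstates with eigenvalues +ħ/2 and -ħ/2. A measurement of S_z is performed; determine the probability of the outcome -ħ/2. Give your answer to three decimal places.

0.800

The -ħ/2 outcome corresponds to |-z⟩. Its amplitude in |ψ⟩ is -2/√5.
P = |-2|² / 5 = 4/5.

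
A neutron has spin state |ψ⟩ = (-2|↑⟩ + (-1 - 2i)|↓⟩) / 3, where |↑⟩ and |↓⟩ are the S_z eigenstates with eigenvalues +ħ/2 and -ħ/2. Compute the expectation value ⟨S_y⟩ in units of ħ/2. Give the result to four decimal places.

0.8889

⟨σ_y⟩ = 2 Im(a* b)/(|a|²+|b|²) with a = -2, b = (-1 - 2i).
a* b = (2 + 4i), so ⟨σ_y⟩ = 8/9.
⟨S_y⟩ = (ħ/2)·⟨σ_y⟩.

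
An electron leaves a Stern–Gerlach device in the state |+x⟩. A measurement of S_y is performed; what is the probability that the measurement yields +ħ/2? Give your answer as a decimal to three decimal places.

0.500

In the S_z basis, |+x⟩ = (|+z⟩ + |-z⟩)/√2 and |+y⟩ = (|+z⟩ + i|-z⟩)/√2.
|⟨+y|+x⟩|² = 1/2.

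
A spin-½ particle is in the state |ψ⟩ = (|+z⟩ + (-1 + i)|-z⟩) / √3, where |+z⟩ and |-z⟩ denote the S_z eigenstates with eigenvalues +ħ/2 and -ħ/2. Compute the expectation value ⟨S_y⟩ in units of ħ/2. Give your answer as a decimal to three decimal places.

0.667

⟨σ_y⟩ = 2 Im(a* b)/(|a|²+|b|²) with a = 1, b = (-1 + i).
a* b = (-1 + i), so ⟨σ_y⟩ = 2/3.
⟨S_y⟩ = (ħ/2)·⟨σ_y⟩.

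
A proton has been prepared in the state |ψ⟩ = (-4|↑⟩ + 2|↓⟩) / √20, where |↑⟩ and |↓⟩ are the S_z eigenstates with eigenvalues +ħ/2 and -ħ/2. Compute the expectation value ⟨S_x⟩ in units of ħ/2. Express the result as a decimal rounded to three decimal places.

⟨σ_x⟩ = 2 Re(a* b)/(|a|²+|b|²) with a = -4, b = 2.
a* b = -8, so ⟨σ_x⟩ = -16/20.
⟨S_x⟩ = (ħ/2)·⟨σ_x⟩.

-0.800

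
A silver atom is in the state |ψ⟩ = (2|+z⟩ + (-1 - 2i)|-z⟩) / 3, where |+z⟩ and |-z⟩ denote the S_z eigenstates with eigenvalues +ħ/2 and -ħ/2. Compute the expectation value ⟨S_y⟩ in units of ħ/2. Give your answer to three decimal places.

⟨σ_y⟩ = 2 Im(a* b)/(|a|²+|b|²) with a = 2, b = (-1 - 2i).
a* b = (-2 - 4i), so ⟨σ_y⟩ = -8/9.
⟨S_y⟩ = (ħ/2)·⟨σ_y⟩.

-0.889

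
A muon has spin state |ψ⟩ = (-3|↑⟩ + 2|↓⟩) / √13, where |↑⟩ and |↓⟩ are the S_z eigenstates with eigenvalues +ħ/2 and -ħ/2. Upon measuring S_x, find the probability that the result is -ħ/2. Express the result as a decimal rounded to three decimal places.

|-x⟩ = (|↑⟩ - |↓⟩)/√2, so ⟨-x|ψ⟩ = (-5) / (√2·√13).
P = |-5|² / 26 = 25/26.

0.962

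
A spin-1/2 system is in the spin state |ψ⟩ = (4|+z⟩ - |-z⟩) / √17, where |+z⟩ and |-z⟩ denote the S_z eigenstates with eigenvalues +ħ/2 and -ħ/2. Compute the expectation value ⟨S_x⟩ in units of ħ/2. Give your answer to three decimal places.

⟨σ_x⟩ = 2 Re(a* b)/(|a|²+|b|²) with a = 4, b = -1.
a* b = -4, so ⟨σ_x⟩ = -8/17.
⟨S_x⟩ = (ħ/2)·⟨σ_x⟩.

-0.471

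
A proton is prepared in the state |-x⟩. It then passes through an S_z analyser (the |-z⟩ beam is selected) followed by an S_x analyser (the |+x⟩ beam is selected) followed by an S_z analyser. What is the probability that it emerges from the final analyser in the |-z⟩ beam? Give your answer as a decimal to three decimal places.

0.125

First analyser (S_z): from |-x⟩, P(|-z⟩) = 1/2.
After stage 1 the state is |-z⟩; P(|+x⟩) = |⟨+x|-z⟩|² = 1/2.
After stage 2 the state is |+x⟩; P(|-z⟩) = |⟨-z|+x⟩|² = 1/2.
Joint probability = 1/2 × 1/2 × 1/2 = 0.125.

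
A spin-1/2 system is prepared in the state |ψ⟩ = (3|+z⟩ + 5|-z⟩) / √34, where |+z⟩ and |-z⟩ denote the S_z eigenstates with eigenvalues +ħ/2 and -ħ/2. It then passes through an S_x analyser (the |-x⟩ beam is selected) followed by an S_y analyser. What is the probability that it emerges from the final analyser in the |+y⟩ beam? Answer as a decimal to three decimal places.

0.029

First analyser (S_x): P(|-x⟩) = |⟨-x|ψ⟩|² = 4/68.
After stage 1 the state is |-x⟩; P(|+y⟩) = |⟨+y|-x⟩|² = 1/2.
Joint probability = 4/68 × 1/2 = 0.029.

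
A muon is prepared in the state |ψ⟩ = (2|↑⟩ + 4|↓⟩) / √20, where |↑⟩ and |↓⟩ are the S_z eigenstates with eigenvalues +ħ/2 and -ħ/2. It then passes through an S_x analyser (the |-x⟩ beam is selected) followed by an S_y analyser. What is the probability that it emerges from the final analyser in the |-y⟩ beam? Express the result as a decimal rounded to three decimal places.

First analyser (S_x): P(|-x⟩) = |⟨-x|ψ⟩|² = 4/40.
After stage 1 the state is |-x⟩; P(|-y⟩) = |⟨-y|-x⟩|² = 1/2.
Joint probability = 4/40 × 1/2 = 0.050.

0.050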